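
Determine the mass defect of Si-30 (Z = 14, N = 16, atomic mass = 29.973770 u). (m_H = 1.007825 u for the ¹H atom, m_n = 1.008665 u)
Δm = Z·m_H + N·m_n − M = 0.2744 u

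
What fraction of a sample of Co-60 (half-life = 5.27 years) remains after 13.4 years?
N/N₀ = (1/2)^(t/t½) = 0.1716 = 17.2%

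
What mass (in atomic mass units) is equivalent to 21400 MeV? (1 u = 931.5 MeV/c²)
m = E/c² = 22.97 u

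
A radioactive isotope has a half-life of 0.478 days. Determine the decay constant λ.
λ = ln(2)/t½ = 1.45 day⁻¹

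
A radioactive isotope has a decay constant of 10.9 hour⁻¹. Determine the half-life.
t½ = ln(2)/λ = 0.06359 hours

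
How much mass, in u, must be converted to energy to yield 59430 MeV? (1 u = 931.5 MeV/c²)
m = E/c² = 63.8 u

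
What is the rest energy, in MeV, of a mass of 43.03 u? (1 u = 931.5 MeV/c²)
E = mc² = 40080 MeV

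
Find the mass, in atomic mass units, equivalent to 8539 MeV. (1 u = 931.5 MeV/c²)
m = E/c² = 9.167 u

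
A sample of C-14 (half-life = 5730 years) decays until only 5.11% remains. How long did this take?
t = t½ × log₂(N₀/N) = 24580 years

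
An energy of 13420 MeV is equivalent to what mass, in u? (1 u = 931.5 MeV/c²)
m = E/c² = 14.41 u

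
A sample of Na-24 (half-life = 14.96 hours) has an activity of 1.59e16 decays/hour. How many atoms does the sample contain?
N = A/λ = 3.432e17 atoms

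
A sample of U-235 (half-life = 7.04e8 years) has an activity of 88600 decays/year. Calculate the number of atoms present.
N = A/λ = 8.999e13 atoms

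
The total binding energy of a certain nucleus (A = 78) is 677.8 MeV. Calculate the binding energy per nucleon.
B.E./A = 677.8/78 = 8.69 MeV/nucleon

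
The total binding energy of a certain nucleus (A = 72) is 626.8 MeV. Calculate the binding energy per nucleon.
B.E./A = 626.8/72 = 8.706 MeV/nucleon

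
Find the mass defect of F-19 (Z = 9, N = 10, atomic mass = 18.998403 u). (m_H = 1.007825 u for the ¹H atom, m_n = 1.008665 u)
Δm = Z·m_H + N·m_n − M = 0.1587 u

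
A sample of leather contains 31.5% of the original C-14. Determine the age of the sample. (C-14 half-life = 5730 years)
Age = t½ × log₂(1/ratio) = 9549 years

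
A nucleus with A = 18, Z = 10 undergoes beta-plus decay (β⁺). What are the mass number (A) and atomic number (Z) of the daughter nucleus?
Daughter: A = 18, Z = 9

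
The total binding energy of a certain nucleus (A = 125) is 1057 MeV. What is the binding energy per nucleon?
B.E./A = 1057/125 = 8.456 MeV/nucleon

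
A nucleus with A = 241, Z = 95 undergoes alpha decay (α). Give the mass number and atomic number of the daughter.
Daughter: A = 237, Z = 93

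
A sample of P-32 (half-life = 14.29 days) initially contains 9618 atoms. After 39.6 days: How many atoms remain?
N = N₀(1/2)^(t/t½) = 1409 atoms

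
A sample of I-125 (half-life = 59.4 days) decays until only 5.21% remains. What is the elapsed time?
t = t½ × log₂(N₀/N) = 253.2 days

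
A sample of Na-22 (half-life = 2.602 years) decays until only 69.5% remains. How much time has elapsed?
t = t½ × log₂(N₀/N) = 1.366 years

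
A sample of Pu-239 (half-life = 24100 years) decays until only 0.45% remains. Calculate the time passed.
t = t½ × log₂(N₀/N) = 1.879e5 years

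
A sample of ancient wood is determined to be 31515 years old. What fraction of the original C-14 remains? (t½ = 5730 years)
N/N₀ = (1/2)^(t/t½) = 0.0221 = 2.21%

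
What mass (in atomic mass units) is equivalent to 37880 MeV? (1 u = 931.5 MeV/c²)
m = E/c² = 40.67 u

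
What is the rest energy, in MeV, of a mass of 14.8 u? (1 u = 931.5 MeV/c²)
E = mc² = 13790 MeV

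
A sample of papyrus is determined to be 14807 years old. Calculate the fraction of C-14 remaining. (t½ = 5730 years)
N/N₀ = (1/2)^(t/t½) = 0.1668 = 16.7%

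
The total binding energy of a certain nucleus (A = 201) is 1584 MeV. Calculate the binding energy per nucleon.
B.E./A = 1584/201 = 7.881 MeV/nucleon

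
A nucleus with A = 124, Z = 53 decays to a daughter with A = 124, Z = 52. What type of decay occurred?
ΔA = 0, ΔZ = -1 ⇒ beta-plus decay (β⁺) or electron capture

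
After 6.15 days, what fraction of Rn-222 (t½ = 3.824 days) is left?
N/N₀ = (1/2)^(t/t½) = 0.328 = 32.8%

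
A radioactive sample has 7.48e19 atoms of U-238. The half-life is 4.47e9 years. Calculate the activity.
A = λN = 1.16e10 decays/year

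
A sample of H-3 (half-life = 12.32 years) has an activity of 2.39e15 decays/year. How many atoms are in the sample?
N = A/λ = 4.248e16 atoms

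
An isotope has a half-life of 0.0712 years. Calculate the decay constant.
λ = ln(2)/t½ = 9.735 year⁻¹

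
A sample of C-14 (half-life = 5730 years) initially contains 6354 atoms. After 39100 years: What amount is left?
N = N₀(1/2)^(t/t½) = 56.09 atoms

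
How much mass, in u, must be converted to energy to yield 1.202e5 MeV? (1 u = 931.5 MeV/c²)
m = E/c² = 129 u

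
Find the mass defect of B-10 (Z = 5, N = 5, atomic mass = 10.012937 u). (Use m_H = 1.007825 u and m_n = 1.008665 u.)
Δm = Z·m_H + N·m_n − M = 0.06951 u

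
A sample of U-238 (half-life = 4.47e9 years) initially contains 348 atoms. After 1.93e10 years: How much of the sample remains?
N = N₀(1/2)^(t/t½) = 17.45 atoms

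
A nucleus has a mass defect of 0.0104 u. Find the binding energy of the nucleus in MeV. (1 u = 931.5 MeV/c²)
B.E. = Δm × 931.5 = 9.688 MeV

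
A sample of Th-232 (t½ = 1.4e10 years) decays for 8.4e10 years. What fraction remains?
N/N₀ = (1/2)^(t/t½) = 0.01562 = 1.56%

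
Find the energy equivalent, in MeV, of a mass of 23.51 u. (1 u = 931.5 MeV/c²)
E = mc² = 21900 MeV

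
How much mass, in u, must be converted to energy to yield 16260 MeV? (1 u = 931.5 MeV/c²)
m = E/c² = 17.46 u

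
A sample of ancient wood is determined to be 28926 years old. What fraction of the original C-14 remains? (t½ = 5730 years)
N/N₀ = (1/2)^(t/t½) = 0.03022 = 3.02%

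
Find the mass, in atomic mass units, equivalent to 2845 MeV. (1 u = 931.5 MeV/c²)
m = E/c² = 3.054 u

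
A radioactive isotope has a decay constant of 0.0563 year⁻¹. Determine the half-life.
t½ = ln(2)/λ = 12.31 years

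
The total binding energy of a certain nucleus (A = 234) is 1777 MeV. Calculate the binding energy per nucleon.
B.E./A = 1777/234 = 7.594 MeV/nucleon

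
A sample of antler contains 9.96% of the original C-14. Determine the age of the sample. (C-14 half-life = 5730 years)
Age = t½ × log₂(1/ratio) = 19070 years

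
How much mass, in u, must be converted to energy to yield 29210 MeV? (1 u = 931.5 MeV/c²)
m = E/c² = 31.36 u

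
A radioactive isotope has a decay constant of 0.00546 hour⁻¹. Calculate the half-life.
t½ = ln(2)/λ = 127 hours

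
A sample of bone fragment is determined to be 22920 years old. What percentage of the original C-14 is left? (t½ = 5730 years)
N/N₀ = (1/2)^(t/t½) = 0.0625 = 6.25%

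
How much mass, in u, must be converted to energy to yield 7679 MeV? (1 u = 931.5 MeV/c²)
m = E/c² = 8.244 u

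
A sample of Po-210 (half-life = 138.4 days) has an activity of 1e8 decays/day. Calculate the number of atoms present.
N = A/λ = 1.997e10 atoms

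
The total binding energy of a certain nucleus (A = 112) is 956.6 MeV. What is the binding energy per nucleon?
B.E./A = 956.6/112 = 8.541 MeV/nucleon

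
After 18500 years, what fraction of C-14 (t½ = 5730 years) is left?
N/N₀ = (1/2)^(t/t½) = 0.1067 = 10.7%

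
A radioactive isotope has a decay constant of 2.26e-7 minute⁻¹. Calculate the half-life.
t½ = ln(2)/λ = 3.067e6 minutes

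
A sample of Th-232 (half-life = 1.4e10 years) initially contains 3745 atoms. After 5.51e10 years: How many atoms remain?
N = N₀(1/2)^(t/t½) = 244.7 atoms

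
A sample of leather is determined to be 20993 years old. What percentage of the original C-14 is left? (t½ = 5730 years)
N/N₀ = (1/2)^(t/t½) = 0.07891 = 7.89%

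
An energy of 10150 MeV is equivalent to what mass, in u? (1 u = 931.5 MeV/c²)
m = E/c² = 10.9 u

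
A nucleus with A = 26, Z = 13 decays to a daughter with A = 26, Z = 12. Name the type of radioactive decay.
ΔA = 0, ΔZ = -1 ⇒ beta-plus decay (β⁺) or electron capture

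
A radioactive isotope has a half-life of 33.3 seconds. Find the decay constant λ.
λ = ln(2)/t½ = 0.02082 second⁻¹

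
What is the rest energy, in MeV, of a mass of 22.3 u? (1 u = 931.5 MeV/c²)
E = mc² = 20770 MeV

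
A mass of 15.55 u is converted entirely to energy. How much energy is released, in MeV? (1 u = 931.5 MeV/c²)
E = mc² = 14480 MeV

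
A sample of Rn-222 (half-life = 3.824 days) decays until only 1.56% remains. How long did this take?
t = t½ × log₂(N₀/N) = 22.95 days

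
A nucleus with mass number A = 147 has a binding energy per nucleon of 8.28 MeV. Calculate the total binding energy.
B.E. = 8.28 × 147 = 1217 MeV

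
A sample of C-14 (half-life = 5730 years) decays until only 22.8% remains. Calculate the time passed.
t = t½ × log₂(N₀/N) = 12220 years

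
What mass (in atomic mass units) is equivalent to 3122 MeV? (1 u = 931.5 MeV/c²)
m = E/c² = 3.352 u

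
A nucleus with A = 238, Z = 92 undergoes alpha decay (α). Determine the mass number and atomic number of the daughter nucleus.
Daughter: A = 234, Z = 90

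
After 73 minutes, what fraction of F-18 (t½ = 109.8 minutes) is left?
N/N₀ = (1/2)^(t/t½) = 0.6308 = 63.1%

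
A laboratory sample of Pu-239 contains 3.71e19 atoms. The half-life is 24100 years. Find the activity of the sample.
A = λN = 1.067e15 decays/year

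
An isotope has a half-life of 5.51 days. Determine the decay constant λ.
λ = ln(2)/t½ = 0.1258 day⁻¹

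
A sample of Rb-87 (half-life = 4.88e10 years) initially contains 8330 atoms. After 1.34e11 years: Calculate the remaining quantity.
N = N₀(1/2)^(t/t½) = 1242 atoms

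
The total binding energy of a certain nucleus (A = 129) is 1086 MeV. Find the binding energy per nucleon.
B.E./A = 1086/129 = 8.419 MeV/nucleon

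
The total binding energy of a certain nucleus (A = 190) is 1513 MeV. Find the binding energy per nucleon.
B.E./A = 1513/190 = 7.963 MeV/nucleon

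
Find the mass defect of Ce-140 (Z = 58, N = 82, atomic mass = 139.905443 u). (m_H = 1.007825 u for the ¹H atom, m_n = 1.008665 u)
Δm = Z·m_H + N·m_n − M = 1.259 u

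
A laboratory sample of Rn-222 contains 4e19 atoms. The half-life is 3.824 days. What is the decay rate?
A = λN = 7.25e18 decays/day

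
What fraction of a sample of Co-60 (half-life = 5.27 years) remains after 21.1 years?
N/N₀ = (1/2)^(t/t½) = 0.06234 = 6.23%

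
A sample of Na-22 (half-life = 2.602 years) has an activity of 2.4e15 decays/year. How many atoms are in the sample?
N = A/λ = 9.009e15 atoms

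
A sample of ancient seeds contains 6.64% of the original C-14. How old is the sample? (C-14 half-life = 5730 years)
Age = t½ × log₂(1/ratio) = 22420 years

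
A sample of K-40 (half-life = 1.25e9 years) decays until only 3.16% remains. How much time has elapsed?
t = t½ × log₂(N₀/N) = 6.23e9 years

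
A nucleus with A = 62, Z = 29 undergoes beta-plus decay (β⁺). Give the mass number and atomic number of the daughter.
Daughter: A = 62, Z = 28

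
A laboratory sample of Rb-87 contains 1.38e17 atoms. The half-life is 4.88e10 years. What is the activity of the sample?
A = λN = 1.96e6 decays/year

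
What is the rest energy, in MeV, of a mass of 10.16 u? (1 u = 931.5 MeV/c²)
E = mc² = 9464 MeV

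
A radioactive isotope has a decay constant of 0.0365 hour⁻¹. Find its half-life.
t½ = ln(2)/λ = 18.99 hours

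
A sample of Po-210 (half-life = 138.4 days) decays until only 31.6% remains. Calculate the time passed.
t = t½ × log₂(N₀/N) = 230 days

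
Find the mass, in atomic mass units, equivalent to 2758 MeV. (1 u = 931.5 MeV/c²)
m = E/c² = 2.961 u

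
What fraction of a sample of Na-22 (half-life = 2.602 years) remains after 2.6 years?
N/N₀ = (1/2)^(t/t½) = 0.5003 = 50%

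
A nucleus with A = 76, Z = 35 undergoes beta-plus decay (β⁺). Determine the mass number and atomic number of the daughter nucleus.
Daughter: A = 76, Z = 34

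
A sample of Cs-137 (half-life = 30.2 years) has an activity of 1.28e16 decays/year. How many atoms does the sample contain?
N = A/λ = 5.577e17 atoms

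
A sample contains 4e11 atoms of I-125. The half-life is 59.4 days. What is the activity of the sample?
A = λN = 4.668e9 decays/day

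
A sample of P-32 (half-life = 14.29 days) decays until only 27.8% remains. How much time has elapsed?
t = t½ × log₂(N₀/N) = 26.39 days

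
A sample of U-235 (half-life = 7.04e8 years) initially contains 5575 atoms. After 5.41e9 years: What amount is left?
N = N₀(1/2)^(t/t½) = 27.1 atoms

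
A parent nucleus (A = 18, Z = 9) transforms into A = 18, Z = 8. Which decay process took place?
ΔA = 0, ΔZ = -1 ⇒ beta-plus decay (β⁺) or electron capture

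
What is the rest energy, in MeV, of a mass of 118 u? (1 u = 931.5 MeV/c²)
E = mc² = 1.099e5 MeV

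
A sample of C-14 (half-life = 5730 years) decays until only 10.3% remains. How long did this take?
t = t½ × log₂(N₀/N) = 18790 years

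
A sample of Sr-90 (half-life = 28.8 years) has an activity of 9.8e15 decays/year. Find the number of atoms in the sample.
N = A/λ = 4.072e17 atoms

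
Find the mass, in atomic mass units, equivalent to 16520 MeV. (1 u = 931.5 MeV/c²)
m = E/c² = 17.73 u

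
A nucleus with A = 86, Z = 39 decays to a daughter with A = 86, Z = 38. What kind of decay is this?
ΔA = 0, ΔZ = -1 ⇒ beta-plus decay (β⁺) or electron capture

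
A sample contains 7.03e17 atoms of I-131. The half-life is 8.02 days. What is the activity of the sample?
A = λN = 6.076e16 decays/day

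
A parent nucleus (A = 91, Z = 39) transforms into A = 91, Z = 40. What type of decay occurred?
ΔA = 0, ΔZ = +1 ⇒ beta-minus decay (β⁻)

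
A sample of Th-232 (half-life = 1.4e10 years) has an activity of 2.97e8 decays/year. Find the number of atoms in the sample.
N = A/λ = 5.999e18 atoms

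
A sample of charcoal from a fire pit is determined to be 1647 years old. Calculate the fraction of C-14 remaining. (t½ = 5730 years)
N/N₀ = (1/2)^(t/t½) = 0.8194 = 81.9%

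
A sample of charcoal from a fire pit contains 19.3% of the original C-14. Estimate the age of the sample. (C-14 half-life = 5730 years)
Age = t½ × log₂(1/ratio) = 13600 years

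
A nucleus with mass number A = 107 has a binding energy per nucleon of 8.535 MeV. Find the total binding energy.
B.E. = 8.535 × 107 = 913.2 MeV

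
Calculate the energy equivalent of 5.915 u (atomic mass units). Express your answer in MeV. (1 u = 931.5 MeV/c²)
E = mc² = 5510 MeV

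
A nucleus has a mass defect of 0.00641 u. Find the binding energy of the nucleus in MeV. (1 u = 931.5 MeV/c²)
B.E. = Δm × 931.5 = 5.971 MeV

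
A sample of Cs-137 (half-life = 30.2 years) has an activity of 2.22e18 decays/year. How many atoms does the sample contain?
N = A/λ = 9.672e19 atoms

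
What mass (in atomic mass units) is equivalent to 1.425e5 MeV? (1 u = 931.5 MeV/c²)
m = E/c² = 153 u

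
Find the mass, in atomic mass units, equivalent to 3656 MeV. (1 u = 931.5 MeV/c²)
m = E/c² = 3.925 u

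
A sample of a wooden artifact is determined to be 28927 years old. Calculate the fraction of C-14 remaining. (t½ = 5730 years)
N/N₀ = (1/2)^(t/t½) = 0.03022 = 3.02%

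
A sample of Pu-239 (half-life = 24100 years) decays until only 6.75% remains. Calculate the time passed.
t = t½ × log₂(N₀/N) = 93720 years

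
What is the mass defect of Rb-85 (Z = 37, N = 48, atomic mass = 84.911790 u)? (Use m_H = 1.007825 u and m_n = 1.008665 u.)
Δm = Z·m_H + N·m_n − M = 0.7937 u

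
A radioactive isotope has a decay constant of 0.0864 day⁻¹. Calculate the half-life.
t½ = ln(2)/λ = 8.023 days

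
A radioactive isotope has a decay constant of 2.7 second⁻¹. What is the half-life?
t½ = ln(2)/λ = 0.2567 seconds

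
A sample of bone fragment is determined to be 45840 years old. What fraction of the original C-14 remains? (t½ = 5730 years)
N/N₀ = (1/2)^(t/t½) = 0.003906 = 0.391%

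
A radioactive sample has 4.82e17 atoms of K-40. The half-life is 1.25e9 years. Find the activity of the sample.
A = λN = 2.673e8 decays/year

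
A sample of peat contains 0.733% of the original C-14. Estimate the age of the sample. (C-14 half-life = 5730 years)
Age = t½ × log₂(1/ratio) = 40640 years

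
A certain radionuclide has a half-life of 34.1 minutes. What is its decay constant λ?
λ = ln(2)/t½ = 0.02033 minute⁻¹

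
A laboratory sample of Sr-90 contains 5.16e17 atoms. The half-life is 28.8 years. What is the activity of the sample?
A = λN = 1.242e16 decays/year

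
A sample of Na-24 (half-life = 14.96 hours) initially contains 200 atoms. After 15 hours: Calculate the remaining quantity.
N = N₀(1/2)^(t/t½) = 99.81 atoms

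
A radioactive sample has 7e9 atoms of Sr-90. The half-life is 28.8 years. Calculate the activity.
A = λN = 1.685e8 decays/year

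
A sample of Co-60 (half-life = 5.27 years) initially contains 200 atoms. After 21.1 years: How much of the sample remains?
N = N₀(1/2)^(t/t½) = 12.47 atoms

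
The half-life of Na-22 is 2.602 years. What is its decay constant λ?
λ = ln(2)/t½ = 0.2664 year⁻¹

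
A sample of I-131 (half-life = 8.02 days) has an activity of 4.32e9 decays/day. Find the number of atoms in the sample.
N = A/λ = 4.998e10 atoms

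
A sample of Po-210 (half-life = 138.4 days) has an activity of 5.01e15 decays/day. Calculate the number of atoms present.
N = A/λ = 1e18 atoms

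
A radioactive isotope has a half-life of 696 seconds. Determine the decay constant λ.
λ = ln(2)/t½ = 9.959e-4 second⁻¹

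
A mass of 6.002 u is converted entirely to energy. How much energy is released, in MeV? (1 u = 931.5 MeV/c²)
E = mc² = 5591 MeV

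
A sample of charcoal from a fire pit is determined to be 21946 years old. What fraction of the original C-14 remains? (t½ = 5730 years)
N/N₀ = (1/2)^(t/t½) = 0.07032 = 7.03%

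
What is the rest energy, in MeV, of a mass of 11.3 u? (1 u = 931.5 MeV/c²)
E = mc² = 10530 MeV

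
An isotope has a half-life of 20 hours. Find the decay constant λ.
λ = ln(2)/t½ = 0.03466 hour⁻¹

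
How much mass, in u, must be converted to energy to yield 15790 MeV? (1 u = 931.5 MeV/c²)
m = E/c² = 16.95 u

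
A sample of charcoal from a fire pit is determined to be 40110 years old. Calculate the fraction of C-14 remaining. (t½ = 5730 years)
N/N₀ = (1/2)^(t/t½) = 0.007812 = 0.781%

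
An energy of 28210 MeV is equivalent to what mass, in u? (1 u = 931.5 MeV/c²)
m = E/c² = 30.28 u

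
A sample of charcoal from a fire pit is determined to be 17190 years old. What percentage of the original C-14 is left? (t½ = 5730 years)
N/N₀ = (1/2)^(t/t½) = 0.125 = 12.5%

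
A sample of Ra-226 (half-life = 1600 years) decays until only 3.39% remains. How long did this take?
t = t½ × log₂(N₀/N) = 7812 years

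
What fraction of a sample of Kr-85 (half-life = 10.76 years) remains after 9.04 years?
N/N₀ = (1/2)^(t/t½) = 0.5586 = 55.9%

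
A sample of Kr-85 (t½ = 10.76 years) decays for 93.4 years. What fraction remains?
N/N₀ = (1/2)^(t/t½) = 0.002438 = 0.244%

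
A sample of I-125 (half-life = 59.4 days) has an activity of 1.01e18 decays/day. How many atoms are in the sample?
N = A/λ = 8.655e19 atoms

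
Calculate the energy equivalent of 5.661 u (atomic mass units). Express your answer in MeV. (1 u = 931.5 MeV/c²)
E = mc² = 5273 MeV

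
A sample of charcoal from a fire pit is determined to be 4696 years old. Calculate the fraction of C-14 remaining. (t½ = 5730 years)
N/N₀ = (1/2)^(t/t½) = 0.5666 = 56.7%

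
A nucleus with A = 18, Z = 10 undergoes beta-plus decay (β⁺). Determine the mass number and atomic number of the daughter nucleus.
Daughter: A = 18, Z = 9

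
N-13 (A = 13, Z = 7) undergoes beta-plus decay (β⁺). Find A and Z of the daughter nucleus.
Daughter: A = 13, Z = 6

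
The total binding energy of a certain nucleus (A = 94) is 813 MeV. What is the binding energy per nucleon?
B.E./A = 813/94 = 8.649 MeV/nucleon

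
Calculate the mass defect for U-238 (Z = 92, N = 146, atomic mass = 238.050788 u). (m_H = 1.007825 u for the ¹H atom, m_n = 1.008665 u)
Δm = Z·m_H + N·m_n − M = 1.934 u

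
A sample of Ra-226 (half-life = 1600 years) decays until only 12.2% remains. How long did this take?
t = t½ × log₂(N₀/N) = 4856 years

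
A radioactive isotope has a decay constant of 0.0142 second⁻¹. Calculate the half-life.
t½ = ln(2)/λ = 48.81 seconds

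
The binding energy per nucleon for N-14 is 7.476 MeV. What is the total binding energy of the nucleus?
B.E. = 7.476 × 14 = 104.7 MeV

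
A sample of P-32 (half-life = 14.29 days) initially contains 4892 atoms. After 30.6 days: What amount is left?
N = N₀(1/2)^(t/t½) = 1109 atoms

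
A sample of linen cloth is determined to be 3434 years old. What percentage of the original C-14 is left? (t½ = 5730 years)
N/N₀ = (1/2)^(t/t½) = 0.6601 = 66%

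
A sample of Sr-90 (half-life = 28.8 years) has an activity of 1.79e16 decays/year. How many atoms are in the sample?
N = A/λ = 7.437e17 atoms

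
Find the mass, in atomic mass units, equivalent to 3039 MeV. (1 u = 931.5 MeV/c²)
m = E/c² = 3.262 u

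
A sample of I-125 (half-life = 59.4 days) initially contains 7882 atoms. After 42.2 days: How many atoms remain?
N = N₀(1/2)^(t/t½) = 4817 atoms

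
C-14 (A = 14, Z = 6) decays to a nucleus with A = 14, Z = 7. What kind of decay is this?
ΔA = 0, ΔZ = +1 ⇒ beta-minus decay (β⁻)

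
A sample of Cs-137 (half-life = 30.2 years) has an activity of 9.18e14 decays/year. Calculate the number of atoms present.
N = A/λ = 4e16 atoms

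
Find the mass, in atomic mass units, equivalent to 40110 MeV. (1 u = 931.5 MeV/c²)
m = E/c² = 43.06 u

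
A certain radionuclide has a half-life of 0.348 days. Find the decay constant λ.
λ = ln(2)/t½ = 1.992 day⁻¹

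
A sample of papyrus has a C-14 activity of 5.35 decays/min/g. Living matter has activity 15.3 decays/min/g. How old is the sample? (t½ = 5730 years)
Age = t½ × log₂(A₀/A) = 8686 years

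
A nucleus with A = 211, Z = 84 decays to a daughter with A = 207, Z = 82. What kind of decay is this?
ΔA = -4, ΔZ = -2 ⇒ alpha decay (α)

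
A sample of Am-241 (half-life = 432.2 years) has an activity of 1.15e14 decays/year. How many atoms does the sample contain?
N = A/λ = 7.171e16 atoms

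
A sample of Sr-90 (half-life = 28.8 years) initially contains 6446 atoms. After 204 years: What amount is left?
N = N₀(1/2)^(t/t½) = 47.53 atoms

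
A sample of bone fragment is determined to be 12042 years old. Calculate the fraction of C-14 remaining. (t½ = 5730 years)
N/N₀ = (1/2)^(t/t½) = 0.233 = 23.3%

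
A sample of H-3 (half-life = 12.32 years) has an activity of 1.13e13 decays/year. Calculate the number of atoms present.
N = A/λ = 2.008e14 atoms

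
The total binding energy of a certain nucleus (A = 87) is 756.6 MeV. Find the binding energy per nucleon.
B.E./A = 756.6/87 = 8.697 MeV/nucleon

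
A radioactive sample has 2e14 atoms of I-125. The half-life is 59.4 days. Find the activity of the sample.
A = λN = 2.334e12 decays/day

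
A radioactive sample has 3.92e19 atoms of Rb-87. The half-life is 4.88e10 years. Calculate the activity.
A = λN = 5.568e8 decays/year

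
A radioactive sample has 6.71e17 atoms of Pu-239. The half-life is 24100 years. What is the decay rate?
A = λN = 1.93e13 decays/year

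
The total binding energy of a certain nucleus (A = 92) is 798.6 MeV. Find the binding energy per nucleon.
B.E./A = 798.6/92 = 8.68 MeV/nucleon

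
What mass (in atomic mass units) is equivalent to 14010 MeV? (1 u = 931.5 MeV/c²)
m = E/c² = 15.04 u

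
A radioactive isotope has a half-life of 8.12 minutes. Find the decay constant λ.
λ = ln(2)/t½ = 0.08536 minute⁻¹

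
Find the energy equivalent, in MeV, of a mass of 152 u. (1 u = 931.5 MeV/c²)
E = mc² = 1.416e5 MeV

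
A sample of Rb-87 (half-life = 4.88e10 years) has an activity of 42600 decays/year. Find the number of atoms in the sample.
N = A/λ = 2.999e15 atoms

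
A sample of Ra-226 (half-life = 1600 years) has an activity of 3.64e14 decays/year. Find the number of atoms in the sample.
N = A/λ = 8.402e17 atoms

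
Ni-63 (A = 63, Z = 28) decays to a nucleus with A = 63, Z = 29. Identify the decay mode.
ΔA = 0, ΔZ = +1 ⇒ beta-minus decay (β⁻)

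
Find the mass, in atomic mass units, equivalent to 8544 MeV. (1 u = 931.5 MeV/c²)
m = E/c² = 9.172 u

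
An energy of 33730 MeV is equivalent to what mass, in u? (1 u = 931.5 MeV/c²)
m = E/c² = 36.21 u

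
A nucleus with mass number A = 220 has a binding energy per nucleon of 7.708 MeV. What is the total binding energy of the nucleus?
B.E. = 7.708 × 220 = 1696 MeV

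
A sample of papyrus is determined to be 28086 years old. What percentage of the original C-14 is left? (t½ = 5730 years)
N/N₀ = (1/2)^(t/t½) = 0.03346 = 3.35%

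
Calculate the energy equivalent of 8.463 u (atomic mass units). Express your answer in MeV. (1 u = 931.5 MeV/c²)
E = mc² = 7883 MeV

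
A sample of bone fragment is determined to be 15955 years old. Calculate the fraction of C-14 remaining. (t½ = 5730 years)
N/N₀ = (1/2)^(t/t½) = 0.1451 = 14.5%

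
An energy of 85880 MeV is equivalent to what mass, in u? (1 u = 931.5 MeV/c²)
m = E/c² = 92.2 u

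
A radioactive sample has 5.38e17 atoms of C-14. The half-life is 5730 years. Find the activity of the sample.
A = λN = 6.508e13 decays/year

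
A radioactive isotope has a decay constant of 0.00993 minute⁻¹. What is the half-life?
t½ = ln(2)/λ = 69.8 minutes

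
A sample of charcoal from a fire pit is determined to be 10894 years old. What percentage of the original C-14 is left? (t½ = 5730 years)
N/N₀ = (1/2)^(t/t½) = 0.2677 = 26.8%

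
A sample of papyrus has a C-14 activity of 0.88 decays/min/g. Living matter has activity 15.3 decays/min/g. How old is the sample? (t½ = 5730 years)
Age = t½ × log₂(A₀/A) = 23610 years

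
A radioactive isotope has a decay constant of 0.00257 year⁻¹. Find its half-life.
t½ = ln(2)/λ = 269.7 years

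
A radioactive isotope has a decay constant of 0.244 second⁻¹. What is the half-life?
t½ = ln(2)/λ = 2.841 seconds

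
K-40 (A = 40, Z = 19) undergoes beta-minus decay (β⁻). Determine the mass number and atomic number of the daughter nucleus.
Daughter: A = 40, Z = 20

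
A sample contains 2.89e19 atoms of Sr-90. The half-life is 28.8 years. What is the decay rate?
A = λN = 6.956e17 decays/year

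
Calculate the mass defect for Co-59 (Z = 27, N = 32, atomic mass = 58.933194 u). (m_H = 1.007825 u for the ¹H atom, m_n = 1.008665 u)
Δm = Z·m_H + N·m_n − M = 0.5554 u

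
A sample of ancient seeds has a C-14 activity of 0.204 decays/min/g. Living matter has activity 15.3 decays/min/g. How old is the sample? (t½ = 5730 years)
Age = t½ × log₂(A₀/A) = 35690 years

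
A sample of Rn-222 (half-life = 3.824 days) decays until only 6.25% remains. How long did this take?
t = t½ × log₂(N₀/N) = 15.3 days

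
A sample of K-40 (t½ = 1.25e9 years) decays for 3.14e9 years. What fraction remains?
N/N₀ = (1/2)^(t/t½) = 0.1753 = 17.5%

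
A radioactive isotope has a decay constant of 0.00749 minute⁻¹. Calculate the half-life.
t½ = ln(2)/λ = 92.54 minutes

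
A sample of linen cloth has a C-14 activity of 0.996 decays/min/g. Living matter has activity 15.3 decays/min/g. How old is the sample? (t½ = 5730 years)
Age = t½ × log₂(A₀/A) = 22580 years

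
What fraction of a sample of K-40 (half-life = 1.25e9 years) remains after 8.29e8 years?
N/N₀ = (1/2)^(t/t½) = 0.6315 = 63.1%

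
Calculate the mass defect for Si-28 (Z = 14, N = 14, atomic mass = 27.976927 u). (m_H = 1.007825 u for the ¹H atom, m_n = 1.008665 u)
Δm = Z·m_H + N·m_n − M = 0.2539 u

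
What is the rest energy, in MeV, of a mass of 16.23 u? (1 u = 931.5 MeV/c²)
E = mc² = 15120 MeV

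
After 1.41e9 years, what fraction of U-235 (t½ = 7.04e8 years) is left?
N/N₀ = (1/2)^(t/t½) = 0.2495 = 25%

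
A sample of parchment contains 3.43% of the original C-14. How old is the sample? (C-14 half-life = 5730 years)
Age = t½ × log₂(1/ratio) = 27880 years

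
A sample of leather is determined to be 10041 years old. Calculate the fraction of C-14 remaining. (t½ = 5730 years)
N/N₀ = (1/2)^(t/t½) = 0.2968 = 29.7%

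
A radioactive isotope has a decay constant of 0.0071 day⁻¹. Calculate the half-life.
t½ = ln(2)/λ = 97.63 days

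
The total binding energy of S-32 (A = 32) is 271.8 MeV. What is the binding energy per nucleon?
B.E./A = 271.8/32 = 8.494 MeV/nucleon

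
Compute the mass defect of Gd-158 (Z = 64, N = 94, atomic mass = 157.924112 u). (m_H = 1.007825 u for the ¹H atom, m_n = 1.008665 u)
Δm = Z·m_H + N·m_n − M = 1.391 u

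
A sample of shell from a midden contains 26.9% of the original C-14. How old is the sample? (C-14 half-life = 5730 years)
Age = t½ × log₂(1/ratio) = 10850 years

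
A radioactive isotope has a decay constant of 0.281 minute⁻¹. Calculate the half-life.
t½ = ln(2)/λ = 2.467 minutes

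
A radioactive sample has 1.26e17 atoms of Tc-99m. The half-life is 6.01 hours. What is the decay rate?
A = λN = 1.453e16 decays/hour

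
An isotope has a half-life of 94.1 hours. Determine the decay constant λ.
λ = ln(2)/t½ = 0.007366 hour⁻¹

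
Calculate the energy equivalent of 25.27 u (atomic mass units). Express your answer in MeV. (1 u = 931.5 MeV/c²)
E = mc² = 23540 MeV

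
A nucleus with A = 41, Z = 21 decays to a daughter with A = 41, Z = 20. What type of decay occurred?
ΔA = 0, ΔZ = -1 ⇒ beta-plus decay (β⁺) or electron capture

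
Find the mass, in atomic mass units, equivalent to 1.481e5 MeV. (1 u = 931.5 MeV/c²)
m = E/c² = 159 u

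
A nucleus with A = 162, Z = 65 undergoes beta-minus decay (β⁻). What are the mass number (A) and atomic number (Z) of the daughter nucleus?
Daughter: A = 162, Z = 66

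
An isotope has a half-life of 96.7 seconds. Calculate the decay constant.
λ = ln(2)/t½ = 0.007168 second⁻¹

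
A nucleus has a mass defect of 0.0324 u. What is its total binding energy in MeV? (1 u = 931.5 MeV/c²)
B.E. = Δm × 931.5 = 30.18 MeV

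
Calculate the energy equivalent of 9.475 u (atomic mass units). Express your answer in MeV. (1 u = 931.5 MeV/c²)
E = mc² = 8826 MeV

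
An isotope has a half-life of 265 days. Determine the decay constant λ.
λ = ln(2)/t½ = 0.002616 day⁻¹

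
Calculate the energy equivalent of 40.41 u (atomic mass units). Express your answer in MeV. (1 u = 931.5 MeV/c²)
E = mc² = 37640 MeV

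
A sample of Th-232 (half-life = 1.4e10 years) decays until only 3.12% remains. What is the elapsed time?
t = t½ × log₂(N₀/N) = 7.003e10 years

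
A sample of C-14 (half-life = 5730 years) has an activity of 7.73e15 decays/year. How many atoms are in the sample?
N = A/λ = 6.39e19 atoms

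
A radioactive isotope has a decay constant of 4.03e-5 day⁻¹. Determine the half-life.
t½ = ln(2)/λ = 17200 days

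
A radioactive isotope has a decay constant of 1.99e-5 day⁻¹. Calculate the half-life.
t½ = ln(2)/λ = 34830 days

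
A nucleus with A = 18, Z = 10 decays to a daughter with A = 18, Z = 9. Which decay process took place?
ΔA = 0, ΔZ = -1 ⇒ beta-plus decay (β⁺) or electron capture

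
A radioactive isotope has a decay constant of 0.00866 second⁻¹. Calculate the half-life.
t½ = ln(2)/λ = 80.04 seconds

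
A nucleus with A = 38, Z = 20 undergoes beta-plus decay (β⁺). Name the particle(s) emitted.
β⁺: positron (e⁺) + neutrino (νₑ)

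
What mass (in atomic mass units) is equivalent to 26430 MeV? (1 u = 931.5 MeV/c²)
m = E/c² = 28.37 u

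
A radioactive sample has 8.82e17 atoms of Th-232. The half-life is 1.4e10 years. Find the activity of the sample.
A = λN = 4.367e7 decays/year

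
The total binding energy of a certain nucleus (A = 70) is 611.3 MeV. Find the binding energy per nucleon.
B.E./A = 611.3/70 = 8.733 MeV/nucleon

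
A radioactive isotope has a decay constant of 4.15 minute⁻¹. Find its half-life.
t½ = ln(2)/λ = 0.167 minutes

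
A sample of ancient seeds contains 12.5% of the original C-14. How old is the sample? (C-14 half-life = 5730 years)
Age = t½ × log₂(1/ratio) = 17190 years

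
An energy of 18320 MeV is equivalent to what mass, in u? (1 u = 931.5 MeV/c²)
m = E/c² = 19.67 u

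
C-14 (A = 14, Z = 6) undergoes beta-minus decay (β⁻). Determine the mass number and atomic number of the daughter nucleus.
Daughter: A = 14, Z = 7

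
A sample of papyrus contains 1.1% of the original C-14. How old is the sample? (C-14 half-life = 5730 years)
Age = t½ × log₂(1/ratio) = 37280 years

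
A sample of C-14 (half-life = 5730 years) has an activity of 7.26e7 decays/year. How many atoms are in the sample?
N = A/λ = 6.002e11 atoms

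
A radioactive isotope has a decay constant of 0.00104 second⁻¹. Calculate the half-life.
t½ = ln(2)/λ = 666.5 seconds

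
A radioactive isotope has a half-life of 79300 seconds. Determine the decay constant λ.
λ = ln(2)/t½ = 8.741e-6 second⁻¹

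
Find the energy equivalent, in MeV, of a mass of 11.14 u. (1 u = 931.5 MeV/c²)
E = mc² = 10380 MeV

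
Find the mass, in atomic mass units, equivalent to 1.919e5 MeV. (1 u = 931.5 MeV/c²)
m = E/c² = 206 u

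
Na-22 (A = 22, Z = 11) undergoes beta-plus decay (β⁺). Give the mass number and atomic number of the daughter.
Daughter: A = 22, Z = 10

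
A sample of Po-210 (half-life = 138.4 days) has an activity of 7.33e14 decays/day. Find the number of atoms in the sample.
N = A/λ = 1.464e17 atoms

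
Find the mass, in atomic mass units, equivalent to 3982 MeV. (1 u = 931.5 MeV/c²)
m = E/c² = 4.275 u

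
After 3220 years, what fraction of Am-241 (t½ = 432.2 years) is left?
N/N₀ = (1/2)^(t/t½) = 0.005718 = 0.572%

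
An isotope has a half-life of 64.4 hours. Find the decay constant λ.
λ = ln(2)/t½ = 0.01076 hour⁻¹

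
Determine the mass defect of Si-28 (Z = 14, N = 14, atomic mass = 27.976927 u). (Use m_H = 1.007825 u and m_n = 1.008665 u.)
Δm = Z·m_H + N·m_n − M = 0.2539 u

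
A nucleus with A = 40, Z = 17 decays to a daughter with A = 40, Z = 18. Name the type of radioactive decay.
ΔA = 0, ΔZ = +1 ⇒ beta-minus decay (β⁻)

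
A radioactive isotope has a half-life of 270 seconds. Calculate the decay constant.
λ = ln(2)/t½ = 0.002567 second⁻¹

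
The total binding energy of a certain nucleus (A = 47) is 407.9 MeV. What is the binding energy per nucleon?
B.E./A = 407.9/47 = 8.679 MeV/nucleon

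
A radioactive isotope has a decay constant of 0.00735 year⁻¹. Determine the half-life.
t½ = ln(2)/λ = 94.31 years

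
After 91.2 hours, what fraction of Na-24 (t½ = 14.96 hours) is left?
N/N₀ = (1/2)^(t/t½) = 0.01462 = 1.46%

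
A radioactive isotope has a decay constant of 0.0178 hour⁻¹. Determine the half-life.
t½ = ln(2)/λ = 38.94 hours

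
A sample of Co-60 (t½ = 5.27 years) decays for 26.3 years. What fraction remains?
N/N₀ = (1/2)^(t/t½) = 0.03146 = 3.15%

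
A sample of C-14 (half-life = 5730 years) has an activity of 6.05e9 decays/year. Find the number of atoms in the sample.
N = A/λ = 5.001e13 atoms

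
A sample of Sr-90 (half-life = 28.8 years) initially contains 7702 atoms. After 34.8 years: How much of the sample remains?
N = N₀(1/2)^(t/t½) = 3333 atoms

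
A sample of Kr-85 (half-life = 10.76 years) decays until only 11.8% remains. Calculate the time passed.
t = t½ × log₂(N₀/N) = 33.17 years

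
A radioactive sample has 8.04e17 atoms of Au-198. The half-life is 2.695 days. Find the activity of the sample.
A = λN = 2.068e17 decays/day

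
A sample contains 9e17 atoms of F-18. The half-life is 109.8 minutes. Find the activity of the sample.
A = λN = 5.682e15 decays/minute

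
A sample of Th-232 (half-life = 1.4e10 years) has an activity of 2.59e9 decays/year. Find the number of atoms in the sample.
N = A/λ = 5.231e19 atoms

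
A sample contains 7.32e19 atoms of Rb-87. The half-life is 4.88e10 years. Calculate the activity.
A = λN = 1.04e9 decays/year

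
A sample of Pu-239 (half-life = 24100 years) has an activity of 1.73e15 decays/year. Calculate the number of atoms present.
N = A/λ = 6.015e19 atoms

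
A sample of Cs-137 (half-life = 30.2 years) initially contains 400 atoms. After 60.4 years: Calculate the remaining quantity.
N = N₀(1/2)^(t/t½) = 100 atoms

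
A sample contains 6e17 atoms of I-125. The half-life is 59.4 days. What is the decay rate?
A = λN = 7.001e15 decays/day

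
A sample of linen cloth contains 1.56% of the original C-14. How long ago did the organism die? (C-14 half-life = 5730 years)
Age = t½ × log₂(1/ratio) = 34390 years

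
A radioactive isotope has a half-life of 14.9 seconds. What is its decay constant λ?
λ = ln(2)/t½ = 0.04652 second⁻¹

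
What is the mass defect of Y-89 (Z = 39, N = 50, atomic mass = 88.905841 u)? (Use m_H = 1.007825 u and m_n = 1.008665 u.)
Δm = Z·m_H + N·m_n − M = 0.8326 u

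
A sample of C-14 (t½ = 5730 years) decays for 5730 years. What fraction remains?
N/N₀ = (1/2)^(t/t½) = 0.5 = 50%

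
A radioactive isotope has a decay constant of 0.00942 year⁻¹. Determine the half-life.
t½ = ln(2)/λ = 73.58 years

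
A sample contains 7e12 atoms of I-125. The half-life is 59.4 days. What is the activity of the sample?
A = λN = 8.168e10 decays/day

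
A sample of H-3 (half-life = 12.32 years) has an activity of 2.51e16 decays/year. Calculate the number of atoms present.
N = A/λ = 4.461e17 atoms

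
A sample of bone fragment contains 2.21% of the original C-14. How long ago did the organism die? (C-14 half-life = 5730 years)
Age = t½ × log₂(1/ratio) = 31510 years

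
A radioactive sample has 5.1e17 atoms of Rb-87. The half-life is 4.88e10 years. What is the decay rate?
A = λN = 7.244e6 decays/year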